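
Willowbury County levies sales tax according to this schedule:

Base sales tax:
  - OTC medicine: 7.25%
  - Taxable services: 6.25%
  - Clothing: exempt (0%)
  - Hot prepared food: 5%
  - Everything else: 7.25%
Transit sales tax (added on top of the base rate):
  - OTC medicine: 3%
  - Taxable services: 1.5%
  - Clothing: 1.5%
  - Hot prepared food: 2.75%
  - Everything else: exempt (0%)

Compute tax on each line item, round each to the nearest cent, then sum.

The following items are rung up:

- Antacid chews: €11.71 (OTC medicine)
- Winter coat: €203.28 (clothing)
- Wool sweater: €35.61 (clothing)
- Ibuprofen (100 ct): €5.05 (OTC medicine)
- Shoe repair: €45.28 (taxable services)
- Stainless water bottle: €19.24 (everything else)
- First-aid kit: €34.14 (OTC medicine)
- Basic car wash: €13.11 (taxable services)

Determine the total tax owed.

Antacid chews €11.71: OTC medicine → 7.25% + 3% transit = 10.25% → €1.20
Winter coat €203.28: clothing → 0% + 1.5% transit = 1.5% → €3.05
Wool sweater €35.61: clothing → 0% + 1.5% transit = 1.5% → €0.53
Ibuprofen (100 ct) €5.05: OTC medicine → 7.25% + 3% transit = 10.25% → €0.52
Shoe repair €45.28: taxable services → 6.25% + 1.5% transit = 7.75% → €3.51
Stainless water bottle €19.24: everything else → 7.25% + 0% transit = 7.25% → €1.39
First-aid kit €34.14: OTC medicine → 7.25% + 3% transit = 10.25% → €3.50
Basic car wash €13.11: taxable services → 6.25% + 1.5% transit = 7.75% → €1.02
Total tax = €1.20 + €3.05 + €0.53 + €0.52 + €3.51 + €1.39 + €3.50 + €1.02 = €14.72

€14.72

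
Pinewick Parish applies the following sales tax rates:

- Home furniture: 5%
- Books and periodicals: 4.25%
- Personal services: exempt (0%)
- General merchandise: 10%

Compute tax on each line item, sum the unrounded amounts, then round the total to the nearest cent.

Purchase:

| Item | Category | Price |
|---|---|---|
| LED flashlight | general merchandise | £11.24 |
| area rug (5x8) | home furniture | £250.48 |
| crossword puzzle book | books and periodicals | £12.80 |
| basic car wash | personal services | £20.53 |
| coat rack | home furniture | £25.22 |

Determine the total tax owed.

£15.45

LED flashlight £11.24: general merchandise → 10% → £1.124
Area rug (5x8) £250.48: home furniture → 5% → £12.524
Crossword puzzle book £12.80: books and periodicals → 4.25% → £0.544
Basic car wash £20.53: personal services → 0% → £0.00
Coat rack £25.22: home furniture → 5% → £1.261
Unrounded tax sum = £15.453 → £15.45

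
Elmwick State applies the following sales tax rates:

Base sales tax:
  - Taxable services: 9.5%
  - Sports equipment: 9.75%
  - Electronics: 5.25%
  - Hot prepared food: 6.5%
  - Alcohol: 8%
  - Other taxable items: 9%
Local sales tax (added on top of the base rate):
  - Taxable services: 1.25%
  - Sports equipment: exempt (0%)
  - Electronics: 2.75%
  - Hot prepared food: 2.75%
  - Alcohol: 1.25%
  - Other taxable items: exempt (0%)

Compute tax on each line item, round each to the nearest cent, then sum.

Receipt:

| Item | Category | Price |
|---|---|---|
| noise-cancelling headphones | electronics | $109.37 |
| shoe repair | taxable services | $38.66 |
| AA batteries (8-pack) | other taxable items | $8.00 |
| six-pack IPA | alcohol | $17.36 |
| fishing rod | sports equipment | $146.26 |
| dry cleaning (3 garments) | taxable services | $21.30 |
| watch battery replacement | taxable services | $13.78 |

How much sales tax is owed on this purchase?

$33.27

Noise-cancelling headphones $109.37: electronics → 5.25% + 2.75% local = 8% → $8.75
Shoe repair $38.66: taxable services → 9.5% + 1.25% local = 10.75% → $4.16
AA batteries (8-pack) $8.00: other taxable items → 9% + 0% local = 9% → $0.72
Six-pack IPA $17.36: alcohol → 8% + 1.25% local = 9.25% → $1.61
Fishing rod $146.26: sports equipment → 9.75% + 0% local = 9.75% → $14.26
Dry cleaning (3 garments) $21.30: taxable services → 9.5% + 1.25% local = 10.75% → $2.29
Watch battery replacement $13.78: taxable services → 9.5% + 1.25% local = 10.75% → $1.48
Total tax = $8.75 + $4.16 + $0.72 + $1.61 + $14.26 + $2.29 + $1.48 = $33.27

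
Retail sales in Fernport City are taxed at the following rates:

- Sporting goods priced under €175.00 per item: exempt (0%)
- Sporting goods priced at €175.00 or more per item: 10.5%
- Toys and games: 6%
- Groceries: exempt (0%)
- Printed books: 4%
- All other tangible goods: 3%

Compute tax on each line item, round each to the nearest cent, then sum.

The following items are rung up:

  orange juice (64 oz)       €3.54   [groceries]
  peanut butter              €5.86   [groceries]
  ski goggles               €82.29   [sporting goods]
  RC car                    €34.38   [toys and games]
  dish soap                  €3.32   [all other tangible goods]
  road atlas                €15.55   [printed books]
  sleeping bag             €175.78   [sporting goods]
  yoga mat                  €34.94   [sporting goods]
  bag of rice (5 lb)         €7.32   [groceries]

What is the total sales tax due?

€21.24

Orange juice (64 oz) €3.54: groceries → 0% → €0.00
Peanut butter €5.86: groceries → 0% → €0.00
Ski goggles €82.29: sporting goods, under €175.00 → 0% → €0.00
RC car €34.38: toys and games → 6% → €2.06
Dish soap €3.32: all other tangible goods → 3% → €0.10
Road atlas €15.55: printed books → 4% → €0.62
Sleeping bag €175.78: sporting goods, €175.00 or more → 10.5% → €18.46
Yoga mat €34.94: sporting goods, under €175.00 → 0% → €0.00
Bag of rice (5 lb) €7.32: groceries → 0% → €0.00
Total tax = €2.06 + €0.10 + €0.62 + €18.46 = €21.24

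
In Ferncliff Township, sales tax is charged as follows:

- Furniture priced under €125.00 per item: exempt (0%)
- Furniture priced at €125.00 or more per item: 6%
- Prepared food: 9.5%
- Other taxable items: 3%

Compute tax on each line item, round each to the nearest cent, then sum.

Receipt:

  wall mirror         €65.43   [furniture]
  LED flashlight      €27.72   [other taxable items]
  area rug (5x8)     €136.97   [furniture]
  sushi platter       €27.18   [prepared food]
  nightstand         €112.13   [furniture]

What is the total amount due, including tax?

Wall mirror €65.43: furniture, under €125.00 → 0% → €0.00
LED flashlight €27.72: other taxable items → 3% → €0.83
Area rug (5x8) €136.97: furniture, €125.00 or more → 6% → €8.22
Sushi platter €27.18: prepared food → 9.5% → €2.58
Nightstand €112.13: furniture, under €125.00 → 0% → €0.00
Subtotal = €369.43; tax = €11.63; total due = €381.06

€381.06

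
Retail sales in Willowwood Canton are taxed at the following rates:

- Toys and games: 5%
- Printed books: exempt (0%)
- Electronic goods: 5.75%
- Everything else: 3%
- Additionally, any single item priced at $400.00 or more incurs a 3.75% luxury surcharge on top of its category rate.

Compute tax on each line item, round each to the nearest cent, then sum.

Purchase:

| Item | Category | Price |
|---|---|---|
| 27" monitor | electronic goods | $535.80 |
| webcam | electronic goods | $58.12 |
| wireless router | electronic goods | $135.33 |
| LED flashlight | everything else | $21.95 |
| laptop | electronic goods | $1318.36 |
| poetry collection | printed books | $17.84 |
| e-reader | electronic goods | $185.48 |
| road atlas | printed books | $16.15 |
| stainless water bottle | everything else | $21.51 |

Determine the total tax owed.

$199.24

27" monitor $535.80: electronic goods → 5.75% + 3.75% surcharge = 9.5% → $50.90
Webcam $58.12: electronic goods → 5.75% → $3.34
Wireless router $135.33: electronic goods → 5.75% → $7.78
LED flashlight $21.95: everything else → 3% → $0.66
Laptop $1318.36: electronic goods → 5.75% + 3.75% surcharge = 9.5% → $125.24
Poetry collection $17.84: printed books → 0% → $0.00
E-reader $185.48: electronic goods → 5.75% → $10.67
Road atlas $16.15: printed books → 0% → $0.00
Stainless water bottle $21.51: everything else → 3% → $0.65
Total tax = $50.90 + $3.34 + $7.78 + $0.66 + $125.24 + $10.67 + $0.65 = $199.24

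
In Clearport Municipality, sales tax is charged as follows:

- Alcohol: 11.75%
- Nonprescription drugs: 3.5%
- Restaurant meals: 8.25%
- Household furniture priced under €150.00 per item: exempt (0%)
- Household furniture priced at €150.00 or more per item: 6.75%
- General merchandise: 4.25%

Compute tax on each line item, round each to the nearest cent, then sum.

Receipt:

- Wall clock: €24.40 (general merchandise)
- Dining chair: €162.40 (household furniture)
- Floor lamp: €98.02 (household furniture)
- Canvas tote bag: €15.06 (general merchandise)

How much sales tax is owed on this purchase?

€12.64

Wall clock €24.40: general merchandise → 4.25% → €1.04
Dining chair €162.40: household furniture, €150.00 or more → 6.75% → €10.96
Floor lamp €98.02: household furniture, under €150.00 → 0% → €0.00
Canvas tote bag €15.06: general merchandise → 4.25% → €0.64
Total tax = €1.04 + €10.96 + €0.64 = €12.64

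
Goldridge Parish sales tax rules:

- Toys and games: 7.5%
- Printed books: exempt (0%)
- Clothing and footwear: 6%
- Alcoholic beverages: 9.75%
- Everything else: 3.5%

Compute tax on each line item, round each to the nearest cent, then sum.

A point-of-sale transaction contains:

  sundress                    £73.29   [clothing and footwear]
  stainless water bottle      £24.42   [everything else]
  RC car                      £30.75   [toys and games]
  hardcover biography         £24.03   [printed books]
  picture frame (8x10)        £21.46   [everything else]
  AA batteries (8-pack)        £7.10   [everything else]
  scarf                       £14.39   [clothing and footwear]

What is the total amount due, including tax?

Sundress £73.29: clothing and footwear → 6% → £4.40
Stainless water bottle £24.42: everything else → 3.5% → £0.85
RC car £30.75: toys and games → 7.5% → £2.31
Hardcover biography £24.03: printed books → 0% → £0.00
Picture frame (8x10) £21.46: everything else → 3.5% → £0.75
AA batteries (8-pack) £7.10: everything else → 3.5% → £0.25
Scarf £14.39: clothing and footwear → 6% → £0.86
Subtotal = £195.44; tax = £9.42; total due = £204.86

£204.86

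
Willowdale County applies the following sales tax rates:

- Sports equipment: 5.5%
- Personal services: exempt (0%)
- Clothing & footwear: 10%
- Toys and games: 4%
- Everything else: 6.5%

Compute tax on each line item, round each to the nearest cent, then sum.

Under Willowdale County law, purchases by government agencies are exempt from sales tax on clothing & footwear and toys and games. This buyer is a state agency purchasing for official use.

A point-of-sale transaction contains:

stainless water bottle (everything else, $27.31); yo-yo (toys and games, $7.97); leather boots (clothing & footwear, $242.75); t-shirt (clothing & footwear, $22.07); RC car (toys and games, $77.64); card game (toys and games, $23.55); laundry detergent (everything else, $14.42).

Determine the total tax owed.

$2.72

Stainless water bottle $27.31: everything else → 6.5% → $1.78
Yo-yo $7.97: toys and games, buyer-exempt → 0% → $0.00
Leather boots $242.75: clothing & footwear, buyer-exempt → 0% → $0.00
T-shirt $22.07: clothing & footwear, buyer-exempt → 0% → $0.00
RC car $77.64: toys and games, buyer-exempt → 0% → $0.00
Card game $23.55: toys and games, buyer-exempt → 0% → $0.00
Laundry detergent $14.42: everything else → 6.5% → $0.94
Total tax = $1.78 + $0.94 = $2.72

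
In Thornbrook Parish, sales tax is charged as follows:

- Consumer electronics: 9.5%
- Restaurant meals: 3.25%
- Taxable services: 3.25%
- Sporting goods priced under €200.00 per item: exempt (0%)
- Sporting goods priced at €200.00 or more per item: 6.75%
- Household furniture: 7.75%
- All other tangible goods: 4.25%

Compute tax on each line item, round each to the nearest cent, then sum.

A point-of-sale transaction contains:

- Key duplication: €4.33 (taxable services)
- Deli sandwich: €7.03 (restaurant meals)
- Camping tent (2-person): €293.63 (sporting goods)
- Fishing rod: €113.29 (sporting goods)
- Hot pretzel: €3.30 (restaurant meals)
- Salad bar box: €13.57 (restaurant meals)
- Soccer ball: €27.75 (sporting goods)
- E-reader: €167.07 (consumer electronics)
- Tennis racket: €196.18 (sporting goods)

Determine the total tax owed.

Key duplication €4.33: taxable services → 3.25% → €0.14
Deli sandwich €7.03: restaurant meals → 3.25% → €0.23
Camping tent (2-person) €293.63: sporting goods, €200.00 or more → 6.75% → €19.82
Fishing rod €113.29: sporting goods, under €200.00 → 0% → €0.00
Hot pretzel €3.30: restaurant meals → 3.25% → €0.11
Salad bar box €13.57: restaurant meals → 3.25% → €0.44
Soccer ball €27.75: sporting goods, under €200.00 → 0% → €0.00
E-reader €167.07: consumer electronics → 9.5% → €15.87
Tennis racket €196.18: sporting goods, under €200.00 → 0% → €0.00
Total tax = €0.14 + €0.23 + €19.82 + €0.11 + €0.44 + €15.87 = €36.61

€36.61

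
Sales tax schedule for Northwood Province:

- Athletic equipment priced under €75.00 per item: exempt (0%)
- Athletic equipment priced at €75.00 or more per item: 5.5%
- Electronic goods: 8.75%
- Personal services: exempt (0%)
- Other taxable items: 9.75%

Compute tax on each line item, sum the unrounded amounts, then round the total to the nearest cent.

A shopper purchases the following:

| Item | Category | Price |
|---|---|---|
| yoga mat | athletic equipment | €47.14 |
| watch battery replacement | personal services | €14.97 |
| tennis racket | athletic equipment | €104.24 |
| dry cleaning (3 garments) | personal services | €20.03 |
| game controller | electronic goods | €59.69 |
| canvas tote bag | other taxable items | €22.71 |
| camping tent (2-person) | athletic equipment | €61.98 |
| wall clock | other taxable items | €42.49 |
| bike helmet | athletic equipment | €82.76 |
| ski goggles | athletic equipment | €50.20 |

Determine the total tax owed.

€21.86

Yoga mat €47.14: athletic equipment, under €75.00 → 0% → €0.00
Watch battery replacement €14.97: personal services → 0% → €0.00
Tennis racket €104.24: athletic equipment, €75.00 or more → 5.5% → €5.7332
Dry cleaning (3 garments) €20.03: personal services → 0% → €0.00
Game controller €59.69: electronic goods → 8.75% → €5.222875
Canvas tote bag €22.71: other taxable items → 9.75% → €2.214225
Camping tent (2-person) €61.98: athletic equipment, under €75.00 → 0% → €0.00
Wall clock €42.49: other taxable items → 9.75% → €4.142775
Bike helmet €82.76: athletic equipment, €75.00 or more → 5.5% → €4.5518
Ski goggles €50.20: athletic equipment, under €75.00 → 0% → €0.00
Unrounded tax sum = €21.864875 → €21.86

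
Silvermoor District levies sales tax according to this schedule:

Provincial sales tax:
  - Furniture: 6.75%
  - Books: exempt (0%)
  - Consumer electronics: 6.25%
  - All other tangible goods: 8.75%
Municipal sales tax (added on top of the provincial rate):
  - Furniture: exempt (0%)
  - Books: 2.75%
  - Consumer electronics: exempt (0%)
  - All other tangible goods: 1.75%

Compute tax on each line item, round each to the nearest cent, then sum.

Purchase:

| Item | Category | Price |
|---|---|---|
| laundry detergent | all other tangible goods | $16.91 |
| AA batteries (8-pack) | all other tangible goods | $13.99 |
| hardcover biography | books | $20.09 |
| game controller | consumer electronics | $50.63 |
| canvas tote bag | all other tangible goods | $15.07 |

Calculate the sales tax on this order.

Laundry detergent $16.91: all other tangible goods → 8.75% + 1.75% municipal = 10.5% → $1.78
AA batteries (8-pack) $13.99: all other tangible goods → 8.75% + 1.75% municipal = 10.5% → $1.47
Hardcover biography $20.09: books → 0% + 2.75% municipal = 2.75% → $0.55
Game controller $50.63: consumer electronics → 6.25% + 0% municipal = 6.25% → $3.16
Canvas tote bag $15.07: all other tangible goods → 8.75% + 1.75% municipal = 10.5% → $1.58
Total tax = $1.78 + $1.47 + $0.55 + $3.16 + $1.58 = $8.54

$8.54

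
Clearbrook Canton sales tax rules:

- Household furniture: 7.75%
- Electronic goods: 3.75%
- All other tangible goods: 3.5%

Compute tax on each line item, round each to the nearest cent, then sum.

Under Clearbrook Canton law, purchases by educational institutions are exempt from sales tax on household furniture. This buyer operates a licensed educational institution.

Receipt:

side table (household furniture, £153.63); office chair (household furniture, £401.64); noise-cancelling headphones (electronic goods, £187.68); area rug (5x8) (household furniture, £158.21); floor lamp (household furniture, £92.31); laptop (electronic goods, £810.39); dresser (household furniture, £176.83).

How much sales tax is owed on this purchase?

£37.43

Side table £153.63: household furniture, buyer-exempt → 0% → £0.00
Office chair £401.64: household furniture, buyer-exempt → 0% → £0.00
Noise-cancelling headphones £187.68: electronic goods → 3.75% → £7.04
Area rug (5x8) £158.21: household furniture, buyer-exempt → 0% → £0.00
Floor lamp £92.31: household furniture, buyer-exempt → 0% → £0.00
Laptop £810.39: electronic goods → 3.75% → £30.39
Dresser £176.83: household furniture, buyer-exempt → 0% → £0.00
Total tax = £7.04 + £30.39 = £37.43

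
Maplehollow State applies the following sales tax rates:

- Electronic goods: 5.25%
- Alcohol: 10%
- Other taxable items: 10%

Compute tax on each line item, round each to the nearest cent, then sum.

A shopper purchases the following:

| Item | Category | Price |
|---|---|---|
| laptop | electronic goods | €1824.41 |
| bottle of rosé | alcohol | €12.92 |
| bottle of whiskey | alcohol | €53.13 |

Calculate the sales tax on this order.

€102.38

Laptop €1824.41: electronic goods → 5.25% → €95.78
Bottle of rosé €12.92: alcohol → 10% → €1.29
Bottle of whiskey €53.13: alcohol → 10% → €5.31
Total tax = €95.78 + €1.29 + €5.31 = €102.38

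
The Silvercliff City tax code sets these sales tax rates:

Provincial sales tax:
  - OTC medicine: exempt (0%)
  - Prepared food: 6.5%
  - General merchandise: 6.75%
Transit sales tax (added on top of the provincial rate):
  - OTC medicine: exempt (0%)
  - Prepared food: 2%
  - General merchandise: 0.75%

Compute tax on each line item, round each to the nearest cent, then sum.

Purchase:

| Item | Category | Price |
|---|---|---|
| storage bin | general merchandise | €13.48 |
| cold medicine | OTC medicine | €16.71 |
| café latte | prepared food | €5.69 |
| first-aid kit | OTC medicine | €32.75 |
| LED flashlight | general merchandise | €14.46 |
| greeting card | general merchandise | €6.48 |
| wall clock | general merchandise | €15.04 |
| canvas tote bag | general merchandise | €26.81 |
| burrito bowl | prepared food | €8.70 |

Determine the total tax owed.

Storage bin €13.48: general merchandise → 6.75% + 0.75% transit = 7.5% → €1.01
Cold medicine €16.71: OTC medicine → 0% + 0% transit = 0% → €0.00
Café latte €5.69: prepared food → 6.5% + 2% transit = 8.5% → €0.48
First-aid kit €32.75: OTC medicine → 0% + 0% transit = 0% → €0.00
LED flashlight €14.46: general merchandise → 6.75% + 0.75% transit = 7.5% → €1.08
Greeting card €6.48: general merchandise → 6.75% + 0.75% transit = 7.5% → €0.49
Wall clock €15.04: general merchandise → 6.75% + 0.75% transit = 7.5% → €1.13
Canvas tote bag €26.81: general merchandise → 6.75% + 0.75% transit = 7.5% → €2.01
Burrito bowl €8.70: prepared food → 6.5% + 2% transit = 8.5% → €0.74
Total tax = €1.01 + €0.48 + €1.08 + €0.49 + €1.13 + €2.01 + €0.74 = €6.94

€6.94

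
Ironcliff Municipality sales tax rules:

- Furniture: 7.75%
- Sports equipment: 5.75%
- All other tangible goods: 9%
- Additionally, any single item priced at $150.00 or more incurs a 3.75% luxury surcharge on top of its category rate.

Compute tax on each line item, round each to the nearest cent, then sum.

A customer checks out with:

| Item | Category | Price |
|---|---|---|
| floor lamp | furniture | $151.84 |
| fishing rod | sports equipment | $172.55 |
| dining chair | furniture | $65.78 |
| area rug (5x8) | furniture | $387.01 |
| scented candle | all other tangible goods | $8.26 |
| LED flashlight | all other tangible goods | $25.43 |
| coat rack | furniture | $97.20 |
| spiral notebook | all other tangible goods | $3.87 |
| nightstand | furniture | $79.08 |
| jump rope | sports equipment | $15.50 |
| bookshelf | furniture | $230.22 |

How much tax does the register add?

$127.87

Floor lamp $151.84: furniture → 7.75% + 3.75% surcharge = 11.5% → $17.46
Fishing rod $172.55: sports equipment → 5.75% + 3.75% surcharge = 9.5% → $16.39
Dining chair $65.78: furniture → 7.75% → $5.10
Area rug (5x8) $387.01: furniture → 7.75% + 3.75% surcharge = 11.5% → $44.51
Scented candle $8.26: all other tangible goods → 9% → $0.74
LED flashlight $25.43: all other tangible goods → 9% → $2.29
Coat rack $97.20: furniture → 7.75% → $7.53
Spiral notebook $3.87: all other tangible goods → 9% → $0.35
Nightstand $79.08: furniture → 7.75% → $6.13
Jump rope $15.50: sports equipment → 5.75% → $0.89
Bookshelf $230.22: furniture → 7.75% + 3.75% surcharge = 11.5% → $26.48
Total tax = $17.46 + $16.39 + $5.10 + $44.51 + $0.74 + $2.29 + $7.53 + $0.35 + $6.13 + $0.89 + $26.48 = $127.87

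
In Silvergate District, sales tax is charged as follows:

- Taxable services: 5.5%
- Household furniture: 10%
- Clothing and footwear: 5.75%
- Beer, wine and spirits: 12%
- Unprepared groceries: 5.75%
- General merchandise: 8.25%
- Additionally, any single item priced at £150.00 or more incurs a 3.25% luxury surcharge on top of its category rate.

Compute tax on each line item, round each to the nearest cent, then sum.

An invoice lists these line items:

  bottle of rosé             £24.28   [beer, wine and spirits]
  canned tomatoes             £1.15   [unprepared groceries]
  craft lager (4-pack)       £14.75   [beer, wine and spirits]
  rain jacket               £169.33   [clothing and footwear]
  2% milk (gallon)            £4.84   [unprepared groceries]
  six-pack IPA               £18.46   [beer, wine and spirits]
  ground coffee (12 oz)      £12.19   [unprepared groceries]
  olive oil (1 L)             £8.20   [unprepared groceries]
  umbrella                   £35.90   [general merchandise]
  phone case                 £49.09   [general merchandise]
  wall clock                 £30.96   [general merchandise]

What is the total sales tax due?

Bottle of rosé £24.28: beer, wine and spirits → 12% → £2.91
Canned tomatoes £1.15: unprepared groceries → 5.75% → £0.07
Craft lager (4-pack) £14.75: beer, wine and spirits → 12% → £1.77
Rain jacket £169.33: clothing and footwear → 5.75% + 3.25% surcharge = 9% → £15.24
2% milk (gallon) £4.84: unprepared groceries → 5.75% → £0.28
Six-pack IPA £18.46: beer, wine and spirits → 12% → £2.22
Ground coffee (12 oz) £12.19: unprepared groceries → 5.75% → £0.70
Olive oil (1 L) £8.20: unprepared groceries → 5.75% → £0.47
Umbrella £35.90: general merchandise → 8.25% → £2.96
Phone case £49.09: general merchandise → 8.25% → £4.05
Wall clock £30.96: general merchandise → 8.25% → £2.55
Total tax = £2.91 + £0.07 + £1.77 + £15.24 + £0.28 + £2.22 + £0.70 + £0.47 + £2.96 + £4.05 + £2.55 = £33.22

£33.22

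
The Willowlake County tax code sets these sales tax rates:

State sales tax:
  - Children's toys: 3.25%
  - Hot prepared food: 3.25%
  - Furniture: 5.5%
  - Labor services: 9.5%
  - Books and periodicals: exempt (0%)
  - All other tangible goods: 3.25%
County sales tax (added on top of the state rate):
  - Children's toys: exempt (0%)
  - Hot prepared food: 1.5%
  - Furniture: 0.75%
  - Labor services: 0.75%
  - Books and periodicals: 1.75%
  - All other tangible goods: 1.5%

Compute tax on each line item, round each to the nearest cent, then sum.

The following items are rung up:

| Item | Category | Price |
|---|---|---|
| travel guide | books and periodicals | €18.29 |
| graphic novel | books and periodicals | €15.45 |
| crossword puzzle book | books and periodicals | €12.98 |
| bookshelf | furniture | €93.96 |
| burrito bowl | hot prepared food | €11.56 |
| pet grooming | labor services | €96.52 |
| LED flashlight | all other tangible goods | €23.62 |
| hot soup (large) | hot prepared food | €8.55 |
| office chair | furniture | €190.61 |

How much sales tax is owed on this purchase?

€30.57

Travel guide €18.29: books and periodicals → 0% + 1.75% county = 1.75% → €0.32
Graphic novel €15.45: books and periodicals → 0% + 1.75% county = 1.75% → €0.27
Crossword puzzle book €12.98: books and periodicals → 0% + 1.75% county = 1.75% → €0.23
Bookshelf €93.96: furniture → 5.5% + 0.75% county = 6.25% → €5.87
Burrito bowl €11.56: hot prepared food → 3.25% + 1.5% county = 4.75% → €0.55
Pet grooming €96.52: labor services → 9.5% + 0.75% county = 10.25% → €9.89
LED flashlight €23.62: all other tangible goods → 3.25% + 1.5% county = 4.75% → €1.12
Hot soup (large) €8.55: hot prepared food → 3.25% + 1.5% county = 4.75% → €0.41
Office chair €190.61: furniture → 5.5% + 0.75% county = 6.25% → €11.91
Total tax = €0.32 + €0.27 + €0.23 + €5.87 + €0.55 + €9.89 + €1.12 + €0.41 + €11.91 = €30.57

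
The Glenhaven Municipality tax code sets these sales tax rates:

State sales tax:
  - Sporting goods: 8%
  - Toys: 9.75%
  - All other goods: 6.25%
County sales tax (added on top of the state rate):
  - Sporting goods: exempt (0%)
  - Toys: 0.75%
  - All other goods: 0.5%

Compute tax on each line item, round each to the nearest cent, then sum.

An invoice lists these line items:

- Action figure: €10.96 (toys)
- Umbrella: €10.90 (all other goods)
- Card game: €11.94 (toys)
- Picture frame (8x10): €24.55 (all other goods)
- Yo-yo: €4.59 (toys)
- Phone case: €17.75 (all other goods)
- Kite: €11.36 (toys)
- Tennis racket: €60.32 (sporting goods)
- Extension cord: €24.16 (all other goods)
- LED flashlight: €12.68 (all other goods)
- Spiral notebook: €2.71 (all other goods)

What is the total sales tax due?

€15.17

Action figure €10.96: toys → 9.75% + 0.75% county = 10.5% → €1.15
Umbrella €10.90: all other goods → 6.25% + 0.5% county = 6.75% → €0.74
Card game €11.94: toys → 9.75% + 0.75% county = 10.5% → €1.25
Picture frame (8x10) €24.55: all other goods → 6.25% + 0.5% county = 6.75% → €1.66
Yo-yo €4.59: toys → 9.75% + 0.75% county = 10.5% → €0.48
Phone case €17.75: all other goods → 6.25% + 0.5% county = 6.75% → €1.20
Kite €11.36: toys → 9.75% + 0.75% county = 10.5% → €1.19
Tennis racket €60.32: sporting goods → 8% + 0% county = 8% → €4.83
Extension cord €24.16: all other goods → 6.25% + 0.5% county = 6.75% → €1.63
LED flashlight €12.68: all other goods → 6.25% + 0.5% county = 6.75% → €0.86
Spiral notebook €2.71: all other goods → 6.25% + 0.5% county = 6.75% → €0.18
Total tax = €1.15 + €0.74 + €1.25 + €1.66 + €0.48 + €1.20 + €1.19 + €4.83 + €1.63 + €0.86 + €0.18 = €15.17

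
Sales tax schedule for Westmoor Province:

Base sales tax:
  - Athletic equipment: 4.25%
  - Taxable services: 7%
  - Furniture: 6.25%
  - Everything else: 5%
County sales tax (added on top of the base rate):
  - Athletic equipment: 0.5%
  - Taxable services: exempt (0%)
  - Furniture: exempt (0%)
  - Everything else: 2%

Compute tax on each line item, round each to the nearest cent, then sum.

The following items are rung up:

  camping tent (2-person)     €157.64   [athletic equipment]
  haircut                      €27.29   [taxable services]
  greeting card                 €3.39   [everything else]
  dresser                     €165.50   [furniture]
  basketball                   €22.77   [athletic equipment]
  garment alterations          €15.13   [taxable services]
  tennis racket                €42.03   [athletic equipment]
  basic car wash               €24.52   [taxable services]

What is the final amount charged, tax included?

Camping tent (2-person) €157.64: athletic equipment → 4.25% + 0.5% county = 4.75% → €7.49
Haircut €27.29: taxable services → 7% + 0% county = 7% → €1.91
Greeting card €3.39: everything else → 5% + 2% county = 7% → €0.24
Dresser €165.50: furniture → 6.25% + 0% county = 6.25% → €10.34
Basketball €22.77: athletic equipment → 4.25% + 0.5% county = 4.75% → €1.08
Garment alterations €15.13: taxable services → 7% + 0% county = 7% → €1.06
Tennis racket €42.03: athletic equipment → 4.25% + 0.5% county = 4.75% → €2.00
Basic car wash €24.52: taxable services → 7% + 0% county = 7% → €1.72
Subtotal = €458.27; tax = €25.84; total due = €484.11

€484.11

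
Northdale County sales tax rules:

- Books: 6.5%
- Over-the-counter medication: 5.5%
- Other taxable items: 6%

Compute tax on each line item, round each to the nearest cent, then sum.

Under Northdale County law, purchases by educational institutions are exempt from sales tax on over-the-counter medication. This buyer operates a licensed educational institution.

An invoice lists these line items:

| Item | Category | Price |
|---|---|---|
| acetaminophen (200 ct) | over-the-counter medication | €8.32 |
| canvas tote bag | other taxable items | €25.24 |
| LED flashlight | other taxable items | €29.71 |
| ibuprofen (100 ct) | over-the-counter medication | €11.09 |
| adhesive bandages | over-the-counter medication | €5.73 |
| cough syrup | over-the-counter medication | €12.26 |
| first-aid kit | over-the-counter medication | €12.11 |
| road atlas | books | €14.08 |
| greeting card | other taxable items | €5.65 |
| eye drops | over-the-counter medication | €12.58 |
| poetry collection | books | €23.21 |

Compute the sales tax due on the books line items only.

Road atlas €14.08: books → 6.5% → €0.92
Poetry collection €23.21: books → 6.5% → €1.51
Tax on books = €0.92 + €1.51 = €2.43

€2.43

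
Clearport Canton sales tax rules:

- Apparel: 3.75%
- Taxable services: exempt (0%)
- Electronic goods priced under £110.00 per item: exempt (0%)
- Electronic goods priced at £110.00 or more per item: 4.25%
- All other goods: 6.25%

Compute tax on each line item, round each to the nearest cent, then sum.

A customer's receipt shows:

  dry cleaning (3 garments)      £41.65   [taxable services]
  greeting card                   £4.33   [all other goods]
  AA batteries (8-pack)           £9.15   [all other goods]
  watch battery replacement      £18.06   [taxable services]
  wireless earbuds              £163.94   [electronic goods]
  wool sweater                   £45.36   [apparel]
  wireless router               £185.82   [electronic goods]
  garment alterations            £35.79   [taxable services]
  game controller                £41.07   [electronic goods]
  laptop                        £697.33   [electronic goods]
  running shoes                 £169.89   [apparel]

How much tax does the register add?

Dry cleaning (3 garments) £41.65: taxable services → 0% → £0.00
Greeting card £4.33: all other goods → 6.25% → £0.27
AA batteries (8-pack) £9.15: all other goods → 6.25% → £0.57
Watch battery replacement £18.06: taxable services → 0% → £0.00
Wireless earbuds £163.94: electronic goods, £110.00 or more → 4.25% → £6.97
Wool sweater £45.36: apparel → 3.75% → £1.70
Wireless router £185.82: electronic goods, £110.00 or more → 4.25% → £7.90
Garment alterations £35.79: taxable services → 0% → £0.00
Game controller £41.07: electronic goods, under £110.00 → 0% → £0.00
Laptop £697.33: electronic goods, £110.00 or more → 4.25% → £29.64
Running shoes £169.89: apparel → 3.75% → £6.37
Total tax = £0.27 + £0.57 + £6.97 + £1.70 + £7.90 + £29.64 + £6.37 = £53.42

£53.42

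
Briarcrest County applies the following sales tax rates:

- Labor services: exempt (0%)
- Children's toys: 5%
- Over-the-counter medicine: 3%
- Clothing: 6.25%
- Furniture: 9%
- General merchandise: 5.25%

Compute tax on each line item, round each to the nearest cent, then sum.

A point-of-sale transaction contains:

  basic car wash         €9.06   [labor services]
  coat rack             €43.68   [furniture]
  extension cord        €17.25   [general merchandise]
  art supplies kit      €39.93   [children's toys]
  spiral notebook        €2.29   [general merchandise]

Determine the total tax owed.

Basic car wash €9.06: labor services → 0% → €0.00
Coat rack €43.68: furniture → 9% → €3.93
Extension cord €17.25: general merchandise → 5.25% → €0.91
Art supplies kit €39.93: children's toys → 5% → €2.00
Spiral notebook €2.29: general merchandise → 5.25% → €0.12
Total tax = €3.93 + €0.91 + €2.00 + €0.12 = €6.96

€6.96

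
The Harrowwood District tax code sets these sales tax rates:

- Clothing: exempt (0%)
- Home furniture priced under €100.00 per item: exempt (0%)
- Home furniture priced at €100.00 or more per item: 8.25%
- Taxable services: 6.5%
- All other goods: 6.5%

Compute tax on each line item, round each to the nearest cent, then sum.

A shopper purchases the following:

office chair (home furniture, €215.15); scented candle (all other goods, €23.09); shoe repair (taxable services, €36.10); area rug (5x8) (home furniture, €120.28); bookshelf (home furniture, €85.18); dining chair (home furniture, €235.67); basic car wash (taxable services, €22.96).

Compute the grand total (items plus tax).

€790.88

Office chair €215.15: home furniture, €100.00 or more → 8.25% → €17.75
Scented candle €23.09: all other goods → 6.5% → €1.50
Shoe repair €36.10: taxable services → 6.5% → €2.35
Area rug (5x8) €120.28: home furniture, €100.00 or more → 8.25% → €9.92
Bookshelf €85.18: home furniture, under €100.00 → 0% → €0.00
Dining chair €235.67: home furniture, €100.00 or more → 8.25% → €19.44
Basic car wash €22.96: taxable services → 6.5% → €1.49
Subtotal = €738.43; tax = €52.45; total due = €790.88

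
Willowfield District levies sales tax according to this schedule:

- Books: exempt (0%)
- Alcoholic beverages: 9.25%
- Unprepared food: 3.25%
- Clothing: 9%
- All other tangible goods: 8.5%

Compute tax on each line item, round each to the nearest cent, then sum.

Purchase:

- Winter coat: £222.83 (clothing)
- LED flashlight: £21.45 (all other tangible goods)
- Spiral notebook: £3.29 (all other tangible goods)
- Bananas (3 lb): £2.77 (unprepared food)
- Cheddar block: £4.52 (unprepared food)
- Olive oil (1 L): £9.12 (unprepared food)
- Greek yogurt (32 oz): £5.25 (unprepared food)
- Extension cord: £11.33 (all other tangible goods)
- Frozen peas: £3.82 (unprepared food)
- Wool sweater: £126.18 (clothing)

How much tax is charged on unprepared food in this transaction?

£0.83

Bananas (3 lb) £2.77: unprepared food → 3.25% → £0.09
Cheddar block £4.52: unprepared food → 3.25% → £0.15
Olive oil (1 L) £9.12: unprepared food → 3.25% → £0.30
Greek yogurt (32 oz) £5.25: unprepared food → 3.25% → £0.17
Frozen peas £3.82: unprepared food → 3.25% → £0.12
Tax on unprepared food = £0.09 + £0.15 + £0.30 + £0.17 + £0.12 = £0.83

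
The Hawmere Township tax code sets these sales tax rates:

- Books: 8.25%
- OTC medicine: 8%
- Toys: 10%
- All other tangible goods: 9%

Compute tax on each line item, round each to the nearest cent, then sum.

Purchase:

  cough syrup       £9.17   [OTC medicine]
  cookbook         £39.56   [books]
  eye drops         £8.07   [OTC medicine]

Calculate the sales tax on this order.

£4.64

Cough syrup £9.17: OTC medicine → 8% → £0.73
Cookbook £39.56: books → 8.25% → £3.26
Eye drops £8.07: OTC medicine → 8% → £0.65
Total tax = £0.73 + £3.26 + £0.65 = £4.64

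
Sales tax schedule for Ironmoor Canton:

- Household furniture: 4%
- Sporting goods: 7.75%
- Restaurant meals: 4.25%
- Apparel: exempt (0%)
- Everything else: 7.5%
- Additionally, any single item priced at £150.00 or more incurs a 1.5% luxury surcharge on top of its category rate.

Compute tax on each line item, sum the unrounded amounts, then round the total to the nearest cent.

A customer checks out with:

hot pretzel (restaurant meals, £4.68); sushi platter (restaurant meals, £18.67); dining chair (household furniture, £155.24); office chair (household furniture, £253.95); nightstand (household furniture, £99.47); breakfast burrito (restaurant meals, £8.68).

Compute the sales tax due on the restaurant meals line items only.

£1.36

Hot pretzel £4.68: restaurant meals → 4.25% → £0.1989
Sushi platter £18.67: restaurant meals → 4.25% → £0.793475
Breakfast burrito £8.68: restaurant meals → 4.25% → £0.3689
Tax on restaurant meals: unrounded sum = £1.361275 → £1.36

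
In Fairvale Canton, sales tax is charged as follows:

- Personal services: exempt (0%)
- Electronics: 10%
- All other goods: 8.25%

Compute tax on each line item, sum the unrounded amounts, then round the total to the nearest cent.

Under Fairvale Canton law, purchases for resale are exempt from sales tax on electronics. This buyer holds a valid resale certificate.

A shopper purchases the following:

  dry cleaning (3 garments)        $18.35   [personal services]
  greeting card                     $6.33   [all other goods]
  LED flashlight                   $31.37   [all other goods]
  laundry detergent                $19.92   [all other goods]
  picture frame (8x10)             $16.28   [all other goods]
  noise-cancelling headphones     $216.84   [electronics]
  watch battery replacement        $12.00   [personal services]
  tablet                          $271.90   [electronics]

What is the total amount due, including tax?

$599.09

Dry cleaning (3 garments) $18.35: personal services → 0% → $0.00
Greeting card $6.33: all other goods → 8.25% → $0.522225
LED flashlight $31.37: all other goods → 8.25% → $2.588025
Laundry detergent $19.92: all other goods → 8.25% → $1.6434
Picture frame (8x10) $16.28: all other goods → 8.25% → $1.3431
Noise-cancelling headphones $216.84: electronics, buyer-exempt → 0% → $0.00
Watch battery replacement $12.00: personal services → 0% → $0.00
Tablet $271.90: electronics, buyer-exempt → 0% → $0.00
Subtotal = $592.99; unrounded tax = $6.09675 → $6.10; total due = $599.09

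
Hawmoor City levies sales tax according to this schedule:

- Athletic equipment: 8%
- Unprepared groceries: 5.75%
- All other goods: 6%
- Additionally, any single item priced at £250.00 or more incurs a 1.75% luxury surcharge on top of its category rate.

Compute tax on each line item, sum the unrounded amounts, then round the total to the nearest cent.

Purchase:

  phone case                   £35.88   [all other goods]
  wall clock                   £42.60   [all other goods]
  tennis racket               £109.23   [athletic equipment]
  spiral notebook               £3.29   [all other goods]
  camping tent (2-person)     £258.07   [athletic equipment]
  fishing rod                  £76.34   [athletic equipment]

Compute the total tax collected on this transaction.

£44.91

Phone case £35.88: all other goods → 6% → £2.1528
Wall clock £42.60: all other goods → 6% → £2.556
Tennis racket £109.23: athletic equipment → 8% → £8.7384
Spiral notebook £3.29: all other goods → 6% → £0.1974
Camping tent (2-person) £258.07: athletic equipment → 8% + 1.75% surcharge = 9.75% → £25.161825
Fishing rod £76.34: athletic equipment → 8% → £6.1072
Unrounded tax sum = £44.913625 → £44.91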